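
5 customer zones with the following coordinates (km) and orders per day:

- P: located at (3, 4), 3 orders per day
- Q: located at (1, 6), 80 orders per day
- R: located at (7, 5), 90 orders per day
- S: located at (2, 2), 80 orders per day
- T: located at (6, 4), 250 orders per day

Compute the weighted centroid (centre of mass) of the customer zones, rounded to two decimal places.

The minimiser of Σwᵢ‖p−pᵢ‖² is the weighted centroid p* = (Σwᵢpᵢ)/(Σwᵢ).
Σwᵢ = 503.
Σwᵢxᵢ = 3·3 + 80·1 + 90·7 + 80·2 + 250·6 = 2379.
Σwᵢyᵢ = 3·4 + 80·6 + 90·5 + 80·2 + 250·4 = 2102.
x* = 2379/503 = 4.73, y* = 2102/503 = 4.18.

(4.73, 4.18)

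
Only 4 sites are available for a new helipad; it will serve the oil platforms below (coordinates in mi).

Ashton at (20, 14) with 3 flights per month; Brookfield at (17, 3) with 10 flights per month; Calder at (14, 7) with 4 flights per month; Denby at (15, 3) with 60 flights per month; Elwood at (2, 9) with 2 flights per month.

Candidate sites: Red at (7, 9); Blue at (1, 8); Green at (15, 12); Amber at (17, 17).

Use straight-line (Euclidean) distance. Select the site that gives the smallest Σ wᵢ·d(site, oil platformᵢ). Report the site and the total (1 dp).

Total weighted distance at each candidate:
  Red (7, 9): total = 797.5
  Blue (1, 8): total = 1174.4
  Green (15, 12): total = 695.4
  Amber (17, 17): total = 1077.0
Minimum is at Green with total 695.4 mi.

Green, total 695.4 mi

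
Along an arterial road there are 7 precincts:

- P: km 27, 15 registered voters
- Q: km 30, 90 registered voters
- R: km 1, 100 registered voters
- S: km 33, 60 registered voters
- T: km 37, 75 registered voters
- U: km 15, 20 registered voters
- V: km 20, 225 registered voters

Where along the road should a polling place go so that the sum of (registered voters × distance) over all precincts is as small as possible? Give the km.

For a sum of weighted absolute distances on a line, the optimum is the weighted median (not the mean). Total weight W = 585; half-weight = 292.5.
Sort by position and accumulate weight:
  km 1 (R, w=100) → cum 100
  km 15 (U, w=20) → cum 120
  km 20 (V, w=225) → cum 345  ≥ 292.5 → median here
  km 27 (P, w=15) → cum 360
  km 30 (Q, w=90) → cum 450
  km 33 (S, w=60) → cum 510
  km 37 (T, w=75) → cum 585
Optimal location: km 20.

x = 20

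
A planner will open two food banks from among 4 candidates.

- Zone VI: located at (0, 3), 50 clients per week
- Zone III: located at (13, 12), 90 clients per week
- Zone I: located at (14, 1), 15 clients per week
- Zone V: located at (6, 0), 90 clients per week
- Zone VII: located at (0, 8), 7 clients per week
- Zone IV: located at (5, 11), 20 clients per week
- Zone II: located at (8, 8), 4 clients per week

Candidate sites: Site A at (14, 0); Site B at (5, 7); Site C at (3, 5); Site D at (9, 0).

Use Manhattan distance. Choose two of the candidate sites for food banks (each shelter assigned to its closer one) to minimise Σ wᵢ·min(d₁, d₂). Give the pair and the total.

Evaluate every pair (each demand assigned to the nearer of the two):
  {Site B, Site D}: total = 2118
  {Site C, Site D}: total = 2284
  {Site A, Site C}: total = 2389
  {Site A, Site B}: total = 2493
  {Site B, Site C}: total = 2503
  {Site A, Site D}: total = 2510
Best pair: {Site B, Site D} with total 2118.

{Site B, Site D}, total 2118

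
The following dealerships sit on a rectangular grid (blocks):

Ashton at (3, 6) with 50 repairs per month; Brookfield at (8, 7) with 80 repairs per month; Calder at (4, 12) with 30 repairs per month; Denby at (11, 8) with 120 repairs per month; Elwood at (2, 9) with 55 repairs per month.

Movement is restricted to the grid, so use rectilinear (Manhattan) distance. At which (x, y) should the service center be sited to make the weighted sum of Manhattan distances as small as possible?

Manhattan distance separates: Σwᵢ(|x−xᵢ|+|y−yᵢ|) = Σwᵢ|x−xᵢ| + Σwᵢ|y−yᵢ|, so x and y are optimised independently as 1-D weighted medians.
Total weight W = 335; half = 167.5.
x-coordinate, sorted with cumulative weight:
  x=2 (Elwood, w=55) cum 55
  x=3 (Ashton, w=50) cum 105
  x=4 (Calder, w=30) cum 135
  x=8 (Brookfield, w=80) cum 215  ← median
  x=11 (Denby, w=120) cum 335
⇒ x* = 8
y-coordinate, sorted with cumulative weight:
  y=6 (Ashton, w=50) cum 50
  y=7 (Brookfield, w=80) cum 130
  y=8 (Denby, w=120) cum 250  ← median
  y=9 (Elwood, w=55) cum 305
  y=12 (Calder, w=30) cum 335
⇒ y* = 8

(8, 8)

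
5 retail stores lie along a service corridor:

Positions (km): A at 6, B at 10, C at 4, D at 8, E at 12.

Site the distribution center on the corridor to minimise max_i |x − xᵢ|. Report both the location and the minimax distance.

location 8, max distance 4

The 1-center on a line is the midpoint of the two extreme points: leftmost at 4, rightmost at 12.
Optimal location = (4 + 12)/2 = 8; maximum distance = (12 − 4)/2 = 4.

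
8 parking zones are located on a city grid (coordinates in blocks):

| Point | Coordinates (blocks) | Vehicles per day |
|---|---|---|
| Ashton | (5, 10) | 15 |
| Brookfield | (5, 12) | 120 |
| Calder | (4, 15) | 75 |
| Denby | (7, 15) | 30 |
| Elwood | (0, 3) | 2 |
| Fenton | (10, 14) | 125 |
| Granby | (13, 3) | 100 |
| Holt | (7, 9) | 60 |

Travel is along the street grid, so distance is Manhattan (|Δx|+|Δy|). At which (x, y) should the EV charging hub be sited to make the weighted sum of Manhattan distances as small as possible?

Manhattan distance separates: Σwᵢ(|x−xᵢ|+|y−yᵢ|) = Σwᵢ|x−xᵢ| + Σwᵢ|y−yᵢ|, so x and y are optimised independently as 1-D weighted medians.
Total weight W = 527; half = 263.5.
x-coordinate, sorted with cumulative weight:
  x=0 (Elwood, w=2) cum 2
  x=4 (Calder, w=75) cum 77
  x=5 (Ashton, w=15) cum 92
  x=5 (Brookfield, w=120) cum 212
  x=7 (Denby, w=30) cum 242
  x=7 (Holt, w=60) cum 302  ← median
  x=10 (Fenton, w=125) cum 427
  x=13 (Granby, w=100) cum 527
⇒ x* = 7
y-coordinate, sorted with cumulative weight:
  y=3 (Elwood, w=2) cum 2
  y=3 (Granby, w=100) cum 102
  y=9 (Holt, w=60) cum 162
  y=10 (Ashton, w=15) cum 177
  y=12 (Brookfield, w=120) cum 297  ← median
  y=14 (Fenton, w=125) cum 422
  y=15 (Calder, w=75) cum 497
  y=15 (Denby, w=30) cum 527
⇒ y* = 12

(7, 12)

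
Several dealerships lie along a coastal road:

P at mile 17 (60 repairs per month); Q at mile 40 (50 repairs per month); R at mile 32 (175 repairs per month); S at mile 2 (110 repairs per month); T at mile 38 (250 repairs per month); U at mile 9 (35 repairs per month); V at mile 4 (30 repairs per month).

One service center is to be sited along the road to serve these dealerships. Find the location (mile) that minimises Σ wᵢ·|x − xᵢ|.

For a sum of weighted absolute distances on a line, the optimum is the weighted median (not the mean). Total weight W = 710; half-weight = 355.
Sort by position and accumulate weight:
  mile 2 (S, w=110) → cum 110
  mile 4 (V, w=30) → cum 140
  mile 9 (U, w=35) → cum 175
  mile 17 (P, w=60) → cum 235
  mile 32 (R, w=175) → cum 410  ≥ 355 → median here
  mile 38 (T, w=250) → cum 660
  mile 40 (Q, w=50) → cum 710
Optimal location: mile 32.

x = 32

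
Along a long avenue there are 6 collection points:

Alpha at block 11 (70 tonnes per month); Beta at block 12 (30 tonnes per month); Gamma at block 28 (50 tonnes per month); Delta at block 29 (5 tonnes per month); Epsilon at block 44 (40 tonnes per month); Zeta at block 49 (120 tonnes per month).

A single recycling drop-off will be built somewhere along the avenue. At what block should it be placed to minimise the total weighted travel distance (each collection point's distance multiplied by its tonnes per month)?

For a sum of weighted absolute distances on a line, the optimum is the weighted median (not the mean). Total weight W = 315; half-weight = 157.5.
Sort by position and accumulate weight:
  block 11 (Alpha, w=70) → cum 70
  block 12 (Beta, w=30) → cum 100
  block 28 (Gamma, w=50) → cum 150
  block 29 (Delta, w=5) → cum 155
  block 44 (Epsilon, w=40) → cum 195  ≥ 157.5 → median here
  block 49 (Zeta, w=120) → cum 315
Optimal location: block 44.

x = 44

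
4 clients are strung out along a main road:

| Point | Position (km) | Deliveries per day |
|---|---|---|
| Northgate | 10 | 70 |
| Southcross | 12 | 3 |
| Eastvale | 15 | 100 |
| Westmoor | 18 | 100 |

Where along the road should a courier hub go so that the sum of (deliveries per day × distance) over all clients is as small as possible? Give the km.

x = 15

For a sum of weighted absolute distances on a line, the optimum is the weighted median (not the mean). Total weight W = 273; half-weight = 136.5.
Sort by position and accumulate weight:
  km 10 (Northgate, w=70) → cum 70
  km 12 (Southcross, w=3) → cum 73
  km 15 (Eastvale, w=100) → cum 173  ≥ 136.5 → median here
  km 18 (Westmoor, w=100) → cum 273
Optimal location: km 15.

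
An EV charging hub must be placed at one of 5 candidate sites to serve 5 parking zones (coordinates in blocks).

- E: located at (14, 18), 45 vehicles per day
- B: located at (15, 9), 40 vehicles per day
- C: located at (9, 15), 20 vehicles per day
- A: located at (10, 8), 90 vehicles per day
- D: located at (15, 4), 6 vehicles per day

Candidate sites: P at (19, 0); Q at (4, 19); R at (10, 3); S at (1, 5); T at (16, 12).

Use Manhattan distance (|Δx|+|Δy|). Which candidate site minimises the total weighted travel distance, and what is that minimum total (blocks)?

Total weighted distance at each candidate:
  P (19, 0): total = 3633
  Q (4, 19): total = 3201
  R (10, 3): total = 2041
  S (1, 5): total = 3420
  T (16, 12): total = 1674
Minimum is at T with total 1674 blocks.

T, total 1674 blocks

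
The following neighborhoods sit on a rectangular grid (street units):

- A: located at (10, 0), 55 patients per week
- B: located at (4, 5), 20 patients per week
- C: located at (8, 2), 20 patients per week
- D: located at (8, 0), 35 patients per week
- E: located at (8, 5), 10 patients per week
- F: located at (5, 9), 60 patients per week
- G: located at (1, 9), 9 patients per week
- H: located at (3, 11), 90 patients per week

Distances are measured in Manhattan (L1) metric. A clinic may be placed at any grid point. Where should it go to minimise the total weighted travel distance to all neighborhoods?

(5, 9)

Manhattan distance separates: Σwᵢ(|x−xᵢ|+|y−yᵢ|) = Σwᵢ|x−xᵢ| + Σwᵢ|y−yᵢ|, so x and y are optimised independently as 1-D weighted medians.
Total weight W = 299; half = 149.5.
x-coordinate, sorted with cumulative weight:
  x=1 (G, w=9) cum 9
  x=3 (H, w=90) cum 99
  x=4 (B, w=20) cum 119
  x=5 (F, w=60) cum 179  ← median
  x=8 (C, w=20) cum 199
  x=8 (D, w=35) cum 234
  x=8 (E, w=10) cum 244
  x=10 (A, w=55) cum 299
⇒ x* = 5
y-coordinate, sorted with cumulative weight:
  y=0 (A, w=55) cum 55
  y=0 (D, w=35) cum 90
  y=2 (C, w=20) cum 110
  y=5 (B, w=20) cum 130
  y=5 (E, w=10) cum 140
  y=9 (F, w=60) cum 200  ← median
  y=9 (G, w=9) cum 209
  y=11 (H, w=90) cum 299
⇒ y* = 9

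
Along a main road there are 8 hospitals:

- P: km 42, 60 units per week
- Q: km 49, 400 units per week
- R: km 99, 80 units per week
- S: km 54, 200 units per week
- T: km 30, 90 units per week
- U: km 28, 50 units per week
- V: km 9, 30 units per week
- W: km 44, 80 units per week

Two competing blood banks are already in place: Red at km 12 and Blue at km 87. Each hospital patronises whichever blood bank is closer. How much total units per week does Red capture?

The indifferent point is the midpoint (12+87)/2 = 49.5; hospitals left of it (closer to Red at 12) go to Red, those right go to Blue.
  V at 9 (w=30) → Red
  U at 28 (w=50) → Red
  T at 30 (w=90) → Red
  P at 42 (w=60) → Red
  W at 44 (w=80) → Red
  Q at 49 (w=400) → Red
  S at 54 (w=200) → Blue
  R at 99 (w=80) → Blue
Red captures 710; Blue captures 280.

710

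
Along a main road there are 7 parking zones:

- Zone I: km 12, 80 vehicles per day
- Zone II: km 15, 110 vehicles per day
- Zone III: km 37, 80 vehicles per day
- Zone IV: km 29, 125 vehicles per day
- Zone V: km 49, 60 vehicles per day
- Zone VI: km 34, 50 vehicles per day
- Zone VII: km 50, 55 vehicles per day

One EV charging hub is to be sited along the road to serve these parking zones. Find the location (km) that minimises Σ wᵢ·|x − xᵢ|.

For a sum of weighted absolute distances on a line, the optimum is the weighted median (not the mean). Total weight W = 560; half-weight = 280.
Sort by position and accumulate weight:
  km 12 (Zone I, w=80) → cum 80
  km 15 (Zone II, w=110) → cum 190
  km 29 (Zone IV, w=125) → cum 315  ≥ 280 → median here
  km 34 (Zone VI, w=50) → cum 365
  km 37 (Zone III, w=80) → cum 445
  km 49 (Zone V, w=60) → cum 505
  km 50 (Zone VII, w=55) → cum 560
Optimal location: km 29.

x = 29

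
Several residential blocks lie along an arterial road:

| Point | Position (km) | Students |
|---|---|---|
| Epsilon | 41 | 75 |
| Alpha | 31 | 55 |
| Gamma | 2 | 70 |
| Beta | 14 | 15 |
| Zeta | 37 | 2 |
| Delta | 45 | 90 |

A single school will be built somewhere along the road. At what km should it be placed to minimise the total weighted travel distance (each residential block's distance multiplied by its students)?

x = 41

For a sum of weighted absolute distances on a line, the optimum is the weighted median (not the mean). Total weight W = 307; half-weight = 153.5.
Sort by position and accumulate weight:
  km 2 (Gamma, w=70) → cum 70
  km 14 (Beta, w=15) → cum 85
  km 31 (Alpha, w=55) → cum 140
  km 37 (Zeta, w=2) → cum 142
  km 41 (Epsilon, w=75) → cum 217  ≥ 153.5 → median here
  km 45 (Delta, w=90) → cum 307
Optimal location: km 41.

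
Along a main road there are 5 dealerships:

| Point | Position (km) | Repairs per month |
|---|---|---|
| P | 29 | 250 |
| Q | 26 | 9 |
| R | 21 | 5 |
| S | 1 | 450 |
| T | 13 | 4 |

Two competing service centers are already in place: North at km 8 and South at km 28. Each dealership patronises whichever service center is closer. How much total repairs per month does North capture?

454

The indifferent point is the midpoint (8+28)/2 = 18; dealerships left of it (closer to North at 8) go to North, those right go to South.
  S at 1 (w=450) → North
  T at 13 (w=4) → North
  R at 21 (w=5) → South
  Q at 26 (w=9) → South
  P at 29 (w=250) → South
North captures 454; South captures 264.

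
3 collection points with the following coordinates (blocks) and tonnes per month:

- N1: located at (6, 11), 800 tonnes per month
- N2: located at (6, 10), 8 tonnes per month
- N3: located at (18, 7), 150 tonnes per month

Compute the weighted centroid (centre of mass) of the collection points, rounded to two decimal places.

The minimiser of Σwᵢ‖p−pᵢ‖² is the weighted centroid p* = (Σwᵢpᵢ)/(Σwᵢ).
Σwᵢ = 958.
Σwᵢxᵢ = 800·6 + 8·6 + 150·18 = 7548.
Σwᵢyᵢ = 800·11 + 8·10 + 150·7 = 9930.
x* = 7548/958 = 7.88, y* = 9930/958 = 10.37.

(7.88, 10.37)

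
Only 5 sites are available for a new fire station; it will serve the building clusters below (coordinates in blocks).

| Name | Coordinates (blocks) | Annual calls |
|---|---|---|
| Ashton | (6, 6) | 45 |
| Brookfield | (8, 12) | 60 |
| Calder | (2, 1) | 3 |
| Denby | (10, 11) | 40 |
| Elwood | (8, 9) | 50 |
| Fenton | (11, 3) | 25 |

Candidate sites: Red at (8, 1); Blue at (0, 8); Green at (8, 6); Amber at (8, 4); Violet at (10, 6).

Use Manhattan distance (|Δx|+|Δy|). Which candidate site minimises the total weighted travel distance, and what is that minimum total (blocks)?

Green, total 1063 blocks

Total weighted distance at each candidate:
  Red (8, 1): total = 1998
  Blue (0, 8): total = 2477
  Green (8, 6): total = 1063
  Amber (8, 4): total = 1397
  Violet (10, 6): total = 1249
Minimum is at Green with total 1063 blocks.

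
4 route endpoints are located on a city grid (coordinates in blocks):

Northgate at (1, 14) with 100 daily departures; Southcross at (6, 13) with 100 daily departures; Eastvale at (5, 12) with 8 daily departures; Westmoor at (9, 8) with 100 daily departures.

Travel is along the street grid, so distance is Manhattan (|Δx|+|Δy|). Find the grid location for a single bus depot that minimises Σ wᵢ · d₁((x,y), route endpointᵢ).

(6, 13)

Manhattan distance separates: Σwᵢ(|x−xᵢ|+|y−yᵢ|) = Σwᵢ|x−xᵢ| + Σwᵢ|y−yᵢ|, so x and y are optimised independently as 1-D weighted medians.
Total weight W = 308; half = 154.
x-coordinate, sorted with cumulative weight:
  x=1 (Northgate, w=100) cum 100
  x=5 (Eastvale, w=8) cum 108
  x=6 (Southcross, w=100) cum 208  ← median
  x=9 (Westmoor, w=100) cum 308
⇒ x* = 6
y-coordinate, sorted with cumulative weight:
  y=8 (Westmoor, w=100) cum 100
  y=12 (Eastvale, w=8) cum 108
  y=13 (Southcross, w=100) cum 208  ← median
  y=14 (Northgate, w=100) cum 308
⇒ y* = 13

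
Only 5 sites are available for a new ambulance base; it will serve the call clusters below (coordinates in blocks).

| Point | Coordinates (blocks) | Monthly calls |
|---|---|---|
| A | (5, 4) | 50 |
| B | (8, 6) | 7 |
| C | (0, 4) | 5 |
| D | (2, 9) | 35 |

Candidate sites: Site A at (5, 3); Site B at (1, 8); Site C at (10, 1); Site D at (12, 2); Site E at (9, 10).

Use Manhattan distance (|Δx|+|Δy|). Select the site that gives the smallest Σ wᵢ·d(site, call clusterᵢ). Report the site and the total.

Total weighted distance at each candidate:
  Site A (5, 3): total = 437
  Site B (1, 8): total = 558
  Site C (10, 1): total = 1074
  Site D (12, 2): total = 1171
  Site E (9, 10): total = 890
Minimum is at Site A with total 437 blocks.

Site A, total 437 blocks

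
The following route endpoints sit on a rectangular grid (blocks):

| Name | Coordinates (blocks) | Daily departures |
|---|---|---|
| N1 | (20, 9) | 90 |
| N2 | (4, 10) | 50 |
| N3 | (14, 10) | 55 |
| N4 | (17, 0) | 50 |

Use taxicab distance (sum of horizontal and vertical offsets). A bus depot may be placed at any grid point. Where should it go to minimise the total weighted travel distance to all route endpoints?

Manhattan distance separates: Σwᵢ(|x−xᵢ|+|y−yᵢ|) = Σwᵢ|x−xᵢ| + Σwᵢ|y−yᵢ|, so x and y are optimised independently as 1-D weighted medians.
Total weight W = 245; half = 122.5.
x-coordinate, sorted with cumulative weight:
  x=4 (N2, w=50) cum 50
  x=14 (N3, w=55) cum 105
  x=17 (N4, w=50) cum 155  ← median
  x=20 (N1, w=90) cum 245
⇒ x* = 17
y-coordinate, sorted with cumulative weight:
  y=0 (N4, w=50) cum 50
  y=9 (N1, w=90) cum 140  ← median
  y=10 (N2, w=50) cum 190
  y=10 (N3, w=55) cum 245
⇒ y* = 9

(17, 9)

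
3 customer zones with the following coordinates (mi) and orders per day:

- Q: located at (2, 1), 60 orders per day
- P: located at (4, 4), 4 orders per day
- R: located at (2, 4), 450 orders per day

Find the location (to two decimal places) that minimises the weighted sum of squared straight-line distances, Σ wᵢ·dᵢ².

The minimiser of Σwᵢ‖p−pᵢ‖² is the weighted centroid p* = (Σwᵢpᵢ)/(Σwᵢ).
Σwᵢ = 514.
Σwᵢxᵢ = 60·2 + 4·4 + 450·2 = 1036.
Σwᵢyᵢ = 60·1 + 4·4 + 450·4 = 1876.
x* = 1036/514 = 2.02, y* = 1876/514 = 3.65.

(2.02, 3.65)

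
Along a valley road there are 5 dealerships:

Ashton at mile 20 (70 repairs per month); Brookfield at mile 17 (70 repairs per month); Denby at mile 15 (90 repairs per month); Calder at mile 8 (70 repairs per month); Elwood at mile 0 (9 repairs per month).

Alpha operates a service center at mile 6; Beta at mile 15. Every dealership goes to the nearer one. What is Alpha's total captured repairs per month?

79

The indifferent point is the midpoint (6+15)/2 = 10.5; dealerships left of it (closer to Alpha at 6) go to Alpha, those right go to Beta.
  Elwood at 0 (w=9) → Alpha
  Calder at 8 (w=70) → Alpha
  Denby at 15 (w=90) → Beta
  Brookfield at 17 (w=70) → Beta
  Ashton at 20 (w=70) → Beta
Alpha captures 79; Beta captures 230.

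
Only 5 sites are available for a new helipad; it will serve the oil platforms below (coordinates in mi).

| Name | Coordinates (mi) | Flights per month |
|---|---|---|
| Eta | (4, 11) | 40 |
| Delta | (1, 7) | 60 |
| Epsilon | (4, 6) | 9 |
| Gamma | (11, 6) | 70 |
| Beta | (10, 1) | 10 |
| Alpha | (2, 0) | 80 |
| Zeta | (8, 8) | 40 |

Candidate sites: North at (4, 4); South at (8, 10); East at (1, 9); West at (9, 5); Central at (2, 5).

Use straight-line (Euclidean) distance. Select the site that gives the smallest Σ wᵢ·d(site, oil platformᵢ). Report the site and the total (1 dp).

Total weighted distance at each candidate:
  North (4, 4): total = 1713.3
  South (8, 10): total = 2127.9
  East (1, 9): total = 2160.9
  West (9, 5): total = 1865.5
  Central (2, 5): total = 1798.9
Minimum is at North with total 1713.3 mi.

North, total 1713.3 mi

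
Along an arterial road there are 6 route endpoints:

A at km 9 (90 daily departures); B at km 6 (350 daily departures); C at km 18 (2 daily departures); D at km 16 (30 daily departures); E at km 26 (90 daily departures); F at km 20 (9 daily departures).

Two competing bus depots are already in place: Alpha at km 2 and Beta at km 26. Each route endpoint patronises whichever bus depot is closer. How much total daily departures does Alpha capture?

440

The indifferent point is the midpoint (2+26)/2 = 14; route endpoints left of it (closer to Alpha at 2) go to Alpha, those right go to Beta.
  B at 6 (w=350) → Alpha
  A at 9 (w=90) → Alpha
  D at 16 (w=30) → Beta
  C at 18 (w=2) → Beta
  F at 20 (w=9) → Beta
  E at 26 (w=90) → Beta
Alpha captures 440; Beta captures 131.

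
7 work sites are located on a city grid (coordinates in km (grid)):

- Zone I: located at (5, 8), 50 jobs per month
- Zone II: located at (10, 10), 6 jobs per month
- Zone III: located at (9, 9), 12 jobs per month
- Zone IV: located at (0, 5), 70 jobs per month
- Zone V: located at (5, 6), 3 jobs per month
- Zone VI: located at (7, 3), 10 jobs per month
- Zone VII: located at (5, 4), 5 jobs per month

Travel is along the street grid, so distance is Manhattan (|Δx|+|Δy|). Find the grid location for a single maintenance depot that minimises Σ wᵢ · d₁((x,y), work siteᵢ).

(5, 5)

Manhattan distance separates: Σwᵢ(|x−xᵢ|+|y−yᵢ|) = Σwᵢ|x−xᵢ| + Σwᵢ|y−yᵢ|, so x and y are optimised independently as 1-D weighted medians.
Total weight W = 156; half = 78.
x-coordinate, sorted with cumulative weight:
  x=0 (Zone IV, w=70) cum 70
  x=5 (Zone I, w=50) cum 120  ← median
  x=5 (Zone V, w=3) cum 123
  x=5 (Zone VII, w=5) cum 128
  x=7 (Zone VI, w=10) cum 138
  x=9 (Zone III, w=12) cum 150
  x=10 (Zone II, w=6) cum 156
⇒ x* = 5
y-coordinate, sorted with cumulative weight:
  y=3 (Zone VI, w=10) cum 10
  y=4 (Zone VII, w=5) cum 15
  y=5 (Zone IV, w=70) cum 85  ← median
  y=6 (Zone V, w=3) cum 88
  y=8 (Zone I, w=50) cum 138
  y=9 (Zone III, w=12) cum 150
  y=10 (Zone II, w=6) cum 156
⇒ y* = 5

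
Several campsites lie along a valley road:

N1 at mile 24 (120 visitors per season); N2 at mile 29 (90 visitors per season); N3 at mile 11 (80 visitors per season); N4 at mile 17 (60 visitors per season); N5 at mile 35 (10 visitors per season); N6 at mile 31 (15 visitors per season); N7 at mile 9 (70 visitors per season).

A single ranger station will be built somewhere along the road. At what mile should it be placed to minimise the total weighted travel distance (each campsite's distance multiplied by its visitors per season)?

x = 24

For a sum of weighted absolute distances on a line, the optimum is the weighted median (not the mean). Total weight W = 445; half-weight = 222.5.
Sort by position and accumulate weight:
  mile 9 (N7, w=70) → cum 70
  mile 11 (N3, w=80) → cum 150
  mile 17 (N4, w=60) → cum 210
  mile 24 (N1, w=120) → cum 330  ≥ 222.5 → median here
  mile 29 (N2, w=90) → cum 420
  mile 31 (N6, w=15) → cum 435
  mile 35 (N5, w=10) → cum 445
Optimal location: mile 24.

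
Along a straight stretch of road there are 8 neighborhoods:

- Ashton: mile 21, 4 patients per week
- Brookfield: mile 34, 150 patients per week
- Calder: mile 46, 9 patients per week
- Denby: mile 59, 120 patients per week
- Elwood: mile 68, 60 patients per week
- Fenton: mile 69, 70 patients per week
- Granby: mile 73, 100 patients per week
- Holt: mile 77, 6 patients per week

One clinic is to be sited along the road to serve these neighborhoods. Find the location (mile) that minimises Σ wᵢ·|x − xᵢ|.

For a sum of weighted absolute distances on a line, the optimum is the weighted median (not the mean). Total weight W = 519; half-weight = 259.5.
Sort by position and accumulate weight:
  mile 21 (Ashton, w=4) → cum 4
  mile 34 (Brookfield, w=150) → cum 154
  mile 46 (Calder, w=9) → cum 163
  mile 59 (Denby, w=120) → cum 283  ≥ 259.5 → median here
  mile 68 (Elwood, w=60) → cum 343
  mile 69 (Fenton, w=70) → cum 413
  mile 73 (Granby, w=100) → cum 513
  mile 77 (Holt, w=6) → cum 519
Optimal location: mile 59.

x = 59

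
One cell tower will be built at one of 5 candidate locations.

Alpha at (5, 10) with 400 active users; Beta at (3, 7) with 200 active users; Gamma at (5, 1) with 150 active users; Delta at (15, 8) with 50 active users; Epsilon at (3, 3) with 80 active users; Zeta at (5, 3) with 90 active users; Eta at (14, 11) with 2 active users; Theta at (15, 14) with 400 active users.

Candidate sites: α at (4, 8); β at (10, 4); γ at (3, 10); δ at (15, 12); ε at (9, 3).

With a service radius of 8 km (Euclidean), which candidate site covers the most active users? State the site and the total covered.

β, covering 970

Coverage radius r = 8 km; a point is covered iff (Δx)²+(Δy)² ≤ 8² = 64.
  α (4, 8): covers {Alpha, Beta, Gamma, Epsilon, Zeta} → 920
  β (10, 4): covers {Alpha, Beta, Gamma, Delta, Epsilon, Zeta} → 970
  γ (3, 10): covers {Alpha, Beta, Epsilon, Zeta} → 770
  δ (15, 12): covers {Delta, Eta, Theta} → 452
  ε (9, 3): covers {Beta, Gamma, Delta, Epsilon, Zeta} → 570
Maximum coverage at β: 970 active users.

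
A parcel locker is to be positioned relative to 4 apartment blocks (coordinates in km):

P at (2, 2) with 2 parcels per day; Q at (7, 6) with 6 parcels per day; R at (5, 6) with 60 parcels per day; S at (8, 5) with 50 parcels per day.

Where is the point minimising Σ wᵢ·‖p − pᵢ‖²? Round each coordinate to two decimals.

(6.32, 5.51)

The minimiser of Σwᵢ‖p−pᵢ‖² is the weighted centroid p* = (Σwᵢpᵢ)/(Σwᵢ).
Σwᵢ = 118.
Σwᵢxᵢ = 2·2 + 6·7 + 60·5 + 50·8 = 746.
Σwᵢyᵢ = 2·2 + 6·6 + 60·6 + 50·5 = 650.
x* = 746/118 = 6.32, y* = 650/118 = 5.51.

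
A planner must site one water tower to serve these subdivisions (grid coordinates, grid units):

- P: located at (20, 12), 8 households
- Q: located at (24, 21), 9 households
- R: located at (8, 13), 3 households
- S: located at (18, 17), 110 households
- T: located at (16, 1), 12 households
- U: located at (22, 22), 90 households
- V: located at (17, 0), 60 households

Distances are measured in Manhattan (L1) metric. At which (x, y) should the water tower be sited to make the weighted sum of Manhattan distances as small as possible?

Manhattan distance separates: Σwᵢ(|x−xᵢ|+|y−yᵢ|) = Σwᵢ|x−xᵢ| + Σwᵢ|y−yᵢ|, so x and y are optimised independently as 1-D weighted medians.
Total weight W = 292; half = 146.
x-coordinate, sorted with cumulative weight:
  x=8 (R, w=3) cum 3
  x=16 (T, w=12) cum 15
  x=17 (V, w=60) cum 75
  x=18 (S, w=110) cum 185  ← median
  x=20 (P, w=8) cum 193
  x=22 (U, w=90) cum 283
  x=24 (Q, w=9) cum 292
⇒ x* = 18
y-coordinate, sorted with cumulative weight:
  y=0 (V, w=60) cum 60
  y=1 (T, w=12) cum 72
  y=12 (P, w=8) cum 80
  y=13 (R, w=3) cum 83
  y=17 (S, w=110) cum 193  ← median
  y=21 (Q, w=9) cum 202
  y=22 (U, w=90) cum 292
⇒ y* = 17

(18, 17)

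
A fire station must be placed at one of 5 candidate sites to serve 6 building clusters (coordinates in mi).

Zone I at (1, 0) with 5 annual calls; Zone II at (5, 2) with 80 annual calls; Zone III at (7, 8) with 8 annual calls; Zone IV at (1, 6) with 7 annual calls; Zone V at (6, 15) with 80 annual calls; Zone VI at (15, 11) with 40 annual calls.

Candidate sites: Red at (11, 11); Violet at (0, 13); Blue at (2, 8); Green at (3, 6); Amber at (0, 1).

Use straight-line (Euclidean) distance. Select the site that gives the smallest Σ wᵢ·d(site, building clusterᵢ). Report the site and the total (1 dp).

Total weighted distance at each candidate:
  Red (11, 11): total = 1730.2
  Violet (0, 13): total = 2261.4
  Blue (2, 8): total = 1811.3
  Green (3, 6): total = 1718.1
  Amber (0, 1): total = 2469.5
Minimum is at Green with total 1718.1 mi.

Green, total 1718.1 mi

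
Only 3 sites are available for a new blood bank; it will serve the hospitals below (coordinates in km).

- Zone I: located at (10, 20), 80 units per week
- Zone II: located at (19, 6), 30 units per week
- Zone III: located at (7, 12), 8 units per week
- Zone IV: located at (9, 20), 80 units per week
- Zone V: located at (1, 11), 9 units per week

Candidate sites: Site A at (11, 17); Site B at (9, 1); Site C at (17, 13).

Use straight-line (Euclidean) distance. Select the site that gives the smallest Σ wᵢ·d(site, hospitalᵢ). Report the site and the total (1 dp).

Total weighted distance at each candidate:
  Site A (11, 17): total = 1105.7
  Site B (9, 1): total = 3582.2
  Site C (17, 13): total = 2086.3
Minimum is at Site A with total 1105.7 km.

Site A, total 1105.7 km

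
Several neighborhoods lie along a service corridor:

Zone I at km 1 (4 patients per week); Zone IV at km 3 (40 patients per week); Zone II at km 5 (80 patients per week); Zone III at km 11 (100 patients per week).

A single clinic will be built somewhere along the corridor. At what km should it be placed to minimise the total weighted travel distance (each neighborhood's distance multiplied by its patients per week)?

x = 5

For a sum of weighted absolute distances on a line, the optimum is the weighted median (not the mean). Total weight W = 224; half-weight = 112.
Sort by position and accumulate weight:
  km 1 (Zone I, w=4) → cum 4
  km 3 (Zone IV, w=40) → cum 44
  km 5 (Zone II, w=80) → cum 124  ≥ 112 → median here
  km 11 (Zone III, w=100) → cum 224
Optimal location: km 5.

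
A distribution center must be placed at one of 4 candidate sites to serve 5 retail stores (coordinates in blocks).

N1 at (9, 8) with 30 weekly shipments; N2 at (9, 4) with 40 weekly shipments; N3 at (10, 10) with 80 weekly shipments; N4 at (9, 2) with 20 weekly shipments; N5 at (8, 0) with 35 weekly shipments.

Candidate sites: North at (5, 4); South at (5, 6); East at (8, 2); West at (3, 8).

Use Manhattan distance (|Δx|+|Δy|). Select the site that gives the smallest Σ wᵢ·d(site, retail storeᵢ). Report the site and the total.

Total weighted distance at each candidate:
  North (5, 4): total = 1645
  South (5, 6): total = 1615
  East (8, 2): total = 1220
  West (3, 8): total = 1995
Minimum is at East with total 1220 blocks.

East, total 1220 blocks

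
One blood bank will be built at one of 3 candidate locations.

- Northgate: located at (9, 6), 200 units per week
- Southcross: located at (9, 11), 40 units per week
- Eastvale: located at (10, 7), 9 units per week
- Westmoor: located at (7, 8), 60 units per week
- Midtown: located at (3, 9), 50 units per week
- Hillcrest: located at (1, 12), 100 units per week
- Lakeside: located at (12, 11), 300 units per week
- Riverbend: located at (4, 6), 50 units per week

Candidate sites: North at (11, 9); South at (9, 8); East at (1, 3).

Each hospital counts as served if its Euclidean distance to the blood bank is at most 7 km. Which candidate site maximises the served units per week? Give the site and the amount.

Coverage radius r = 7 km; a point is covered iff (Δx)²+(Δy)² ≤ 7² = 49.
  North (11, 9): covers {Northgate, Southcross, Eastvale, Westmoor, Lakeside} → 609
  South (9, 8): covers {Northgate, Southcross, Eastvale, Westmoor, Midtown, Lakeside, Riverbend} → 709
  East (1, 3): covers {Midtown, Riverbend} → 100
Maximum coverage at South: 709 units per week.

South, covering 709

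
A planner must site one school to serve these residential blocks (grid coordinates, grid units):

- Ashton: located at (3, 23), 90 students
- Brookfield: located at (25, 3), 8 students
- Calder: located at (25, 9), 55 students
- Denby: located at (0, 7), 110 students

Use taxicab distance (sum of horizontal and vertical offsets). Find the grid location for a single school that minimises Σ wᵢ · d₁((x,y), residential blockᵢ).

(3, 9)

Manhattan distance separates: Σwᵢ(|x−xᵢ|+|y−yᵢ|) = Σwᵢ|x−xᵢ| + Σwᵢ|y−yᵢ|, so x and y are optimised independently as 1-D weighted medians.
Total weight W = 263; half = 131.5.
x-coordinate, sorted with cumulative weight:
  x=0 (Denby, w=110) cum 110
  x=3 (Ashton, w=90) cum 200  ← median
  x=25 (Brookfield, w=8) cum 208
  x=25 (Calder, w=55) cum 263
⇒ x* = 3
y-coordinate, sorted with cumulative weight:
  y=3 (Brookfield, w=8) cum 8
  y=7 (Denby, w=110) cum 118
  y=9 (Calder, w=55) cum 173  ← median
  y=23 (Ashton, w=90) cum 263
⇒ y* = 9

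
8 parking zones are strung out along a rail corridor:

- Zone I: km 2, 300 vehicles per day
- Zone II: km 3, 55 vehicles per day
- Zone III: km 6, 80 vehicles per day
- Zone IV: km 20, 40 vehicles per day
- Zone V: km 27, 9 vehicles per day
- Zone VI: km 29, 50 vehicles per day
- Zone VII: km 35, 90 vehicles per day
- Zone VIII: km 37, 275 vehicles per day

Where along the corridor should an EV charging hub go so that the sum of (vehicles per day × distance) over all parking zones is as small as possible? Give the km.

For a sum of weighted absolute distances on a line, the optimum is the weighted median (not the mean). Total weight W = 899; half-weight = 449.5.
Sort by position and accumulate weight:
  km 2 (Zone I, w=300) → cum 300
  km 3 (Zone II, w=55) → cum 355
  km 6 (Zone III, w=80) → cum 435
  km 20 (Zone IV, w=40) → cum 475  ≥ 449.5 → median here
  km 27 (Zone V, w=9) → cum 484
  km 29 (Zone VI, w=50) → cum 534
  km 35 (Zone VII, w=90) → cum 624
  km 37 (Zone VIII, w=275) → cum 899
Optimal location: km 20.

x = 20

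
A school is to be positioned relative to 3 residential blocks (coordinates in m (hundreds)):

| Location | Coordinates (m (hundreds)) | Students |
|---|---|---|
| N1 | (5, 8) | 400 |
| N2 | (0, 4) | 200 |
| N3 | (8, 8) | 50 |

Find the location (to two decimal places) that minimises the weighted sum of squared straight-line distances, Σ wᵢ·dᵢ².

The minimiser of Σwᵢ‖p−pᵢ‖² is the weighted centroid p* = (Σwᵢpᵢ)/(Σwᵢ).
Σwᵢ = 650.
Σwᵢxᵢ = 400·5 + 200·0 + 50·8 = 2400.
Σwᵢyᵢ = 400·8 + 200·4 + 50·8 = 4400.
x* = 2400/650 = 3.69, y* = 4400/650 = 6.77.

(3.69, 6.77)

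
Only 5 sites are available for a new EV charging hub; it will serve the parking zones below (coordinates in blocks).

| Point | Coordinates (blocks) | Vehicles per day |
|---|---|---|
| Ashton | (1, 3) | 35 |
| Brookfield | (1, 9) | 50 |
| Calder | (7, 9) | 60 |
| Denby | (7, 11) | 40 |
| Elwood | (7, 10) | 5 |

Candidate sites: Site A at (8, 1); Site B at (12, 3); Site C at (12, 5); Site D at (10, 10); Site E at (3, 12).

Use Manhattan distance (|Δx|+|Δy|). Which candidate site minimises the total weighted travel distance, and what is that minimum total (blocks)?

Site E, total 1285 blocks

Total weighted distance at each candidate:
  Site A (8, 1): total = 2095
  Site B (12, 3): total = 2475
  Site C (12, 5): total = 2235
  Site D (10, 10): total = 1475
  Site E (3, 12): total = 1285
Minimum is at Site E with total 1285 blocks.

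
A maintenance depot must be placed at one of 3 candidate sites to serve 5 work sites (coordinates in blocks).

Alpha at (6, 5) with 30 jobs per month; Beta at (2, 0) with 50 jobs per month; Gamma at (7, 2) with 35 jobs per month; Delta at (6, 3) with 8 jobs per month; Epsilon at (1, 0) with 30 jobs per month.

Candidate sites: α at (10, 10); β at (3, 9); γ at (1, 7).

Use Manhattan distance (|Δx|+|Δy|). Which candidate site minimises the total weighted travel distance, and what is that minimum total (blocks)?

Total weighted distance at each candidate:
  α (10, 10): total = 2213
  β (3, 9): total = 1497
  γ (1, 7): total = 1277
Minimum is at γ with total 1277 blocks.

γ, total 1277 blocks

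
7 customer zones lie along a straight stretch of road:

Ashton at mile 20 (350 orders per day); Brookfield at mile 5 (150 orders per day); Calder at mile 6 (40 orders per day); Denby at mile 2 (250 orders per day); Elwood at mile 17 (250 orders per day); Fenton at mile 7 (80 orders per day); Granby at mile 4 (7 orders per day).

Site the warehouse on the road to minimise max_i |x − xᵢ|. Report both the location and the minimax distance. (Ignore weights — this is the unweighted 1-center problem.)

The 1-center on a line is the midpoint of the two extreme points: leftmost at 2, rightmost at 20.
Optimal location = (2 + 20)/2 = 11; maximum distance = (20 − 2)/2 = 9.

location 11, max distance 9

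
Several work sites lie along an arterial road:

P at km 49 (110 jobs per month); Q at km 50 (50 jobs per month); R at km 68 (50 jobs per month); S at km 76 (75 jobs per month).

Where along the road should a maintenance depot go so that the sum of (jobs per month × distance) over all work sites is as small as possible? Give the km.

x = 50

For a sum of weighted absolute distances on a line, the optimum is the weighted median (not the mean). Total weight W = 285; half-weight = 142.5.
Sort by position and accumulate weight:
  km 49 (P, w=110) → cum 110
  km 50 (Q, w=50) → cum 160  ≥ 142.5 → median here
  km 68 (R, w=50) → cum 210
  km 76 (S, w=75) → cum 285
Optimal location: km 50.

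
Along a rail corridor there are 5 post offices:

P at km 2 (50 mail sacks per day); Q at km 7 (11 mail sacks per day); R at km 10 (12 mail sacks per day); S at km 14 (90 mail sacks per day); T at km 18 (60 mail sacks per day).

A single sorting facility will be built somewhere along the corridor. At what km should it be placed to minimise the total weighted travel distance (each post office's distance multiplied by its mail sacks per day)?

For a sum of weighted absolute distances on a line, the optimum is the weighted median (not the mean). Total weight W = 223; half-weight = 111.5.
Sort by position and accumulate weight:
  km 2 (P, w=50) → cum 50
  km 7 (Q, w=11) → cum 61
  km 10 (R, w=12) → cum 73
  km 14 (S, w=90) → cum 163  ≥ 111.5 → median here
  km 18 (T, w=60) → cum 223
Optimal location: km 14.

x = 14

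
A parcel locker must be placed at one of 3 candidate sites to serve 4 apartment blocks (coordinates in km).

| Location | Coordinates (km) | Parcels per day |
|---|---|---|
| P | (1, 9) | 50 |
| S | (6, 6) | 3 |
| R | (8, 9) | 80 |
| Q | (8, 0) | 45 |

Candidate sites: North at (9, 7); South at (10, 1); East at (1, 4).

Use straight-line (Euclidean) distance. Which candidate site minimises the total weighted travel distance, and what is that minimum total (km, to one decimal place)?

North, total 918.9 km

Total weighted distance at each candidate:
  North (9, 7): total = 918.9
  South (10, 1): total = 1381.6
  East (1, 4): total = 1317.1
Minimum is at North with total 918.9 km.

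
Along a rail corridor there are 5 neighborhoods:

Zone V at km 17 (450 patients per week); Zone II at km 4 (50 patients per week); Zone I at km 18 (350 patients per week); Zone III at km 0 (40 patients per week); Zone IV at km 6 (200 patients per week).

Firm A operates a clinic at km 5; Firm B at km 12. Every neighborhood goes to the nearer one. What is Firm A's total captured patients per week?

290

The indifferent point is the midpoint (5+12)/2 = 8.5; neighborhoods left of it (closer to Firm A at 5) go to Firm A, those right go to Firm B.
  Zone III at 0 (w=40) → Firm A
  Zone II at 4 (w=50) → Firm A
  Zone IV at 6 (w=200) → Firm A
  Zone V at 17 (w=450) → Firm B
  Zone I at 18 (w=350) → Firm B
Firm A captures 290; Firm B captures 800.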